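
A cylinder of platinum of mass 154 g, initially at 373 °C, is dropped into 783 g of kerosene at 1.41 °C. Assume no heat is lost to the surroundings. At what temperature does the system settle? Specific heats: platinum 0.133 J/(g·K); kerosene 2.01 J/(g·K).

T_f ≈ 6.2 °C

With ΣQ=0 the equilibrium temperature is the m·c-weighted mean:
T_f = (20.48×373 + 1573.8×1.41) / (20.48 + 1573.8)
    = 9858.9 / 1594.3 ≈ 6.18 °C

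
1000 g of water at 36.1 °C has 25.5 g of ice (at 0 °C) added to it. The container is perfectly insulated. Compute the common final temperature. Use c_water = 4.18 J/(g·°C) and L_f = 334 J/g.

T_f ≈ 33.2 °C

Sum of m c ΔT and latent-heat terms is zero:
melt ice: 25.5×334 = 8517
  warm the meltwater: 106.59 T
  water: 4180(T − 36.1)
4286.6 T = 150898 − 8517 = 142381
T ≈ 33.22 °C — above 0 °C, consistent with complete melting.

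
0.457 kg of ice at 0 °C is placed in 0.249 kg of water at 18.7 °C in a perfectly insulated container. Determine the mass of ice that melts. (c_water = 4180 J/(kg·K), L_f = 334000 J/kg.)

m_melted ≈ 0.0583 kg

Heat available from the water dropping to 0 °C: 0.249·4180·18.7 = 19463 J.
Melting all 0.457 kg of ice would need 0.457·334000 = 152638 J.
That's not enough to melt it all — equilibrium is at 0 °C with ice remaining.
m_melt = 19463 / L_f = 0.05827 kg.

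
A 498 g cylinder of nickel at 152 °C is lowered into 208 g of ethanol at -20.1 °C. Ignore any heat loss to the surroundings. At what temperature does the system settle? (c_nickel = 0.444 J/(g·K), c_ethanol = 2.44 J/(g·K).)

Set heat shed by the hot body equal to heat absorbed by the cold body:
498·0.444·(152 − T) = 208·2.44·(T − (-20.1))
221.11(152 − T) = 507.52(T − (-20.1))
728.63 T = 23408  ⇒  T ≈ 32.13 °C

T_f ≈ 32.1 °C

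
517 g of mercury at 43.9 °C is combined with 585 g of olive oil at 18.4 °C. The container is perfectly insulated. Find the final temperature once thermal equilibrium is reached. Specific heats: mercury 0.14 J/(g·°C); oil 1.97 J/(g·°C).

T_f ≈ 19.9 °C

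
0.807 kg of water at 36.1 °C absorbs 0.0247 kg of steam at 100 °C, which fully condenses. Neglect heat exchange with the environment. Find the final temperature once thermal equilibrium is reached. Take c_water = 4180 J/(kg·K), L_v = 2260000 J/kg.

Energy balance with sensible and latent terms:
condense steam: −0.0247·2260000 = −55822
  condensed water 100 °C→T: 103.25(T − 100)
  original water: 3373.3(T − 36.1)
3476.5 T = 55822 + 10325 + 121775 = 187921
T ≈ 54.05 °C, under the boiling point, so the assumption holds.

T_f ≈ 54.1 °C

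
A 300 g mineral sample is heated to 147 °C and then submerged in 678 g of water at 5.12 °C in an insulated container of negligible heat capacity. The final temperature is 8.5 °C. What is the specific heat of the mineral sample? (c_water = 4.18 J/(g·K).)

c ≈ 0.231 J/(g·K)

Energy conservation, ΣQ = 0:
300·c·(8.5 − 147) + 678·4.18·(8.5 − 5.12) = 0
-41550 c = -9579.1
c = -9579.1/-41550 ≈ 0.2305 J/(g·K)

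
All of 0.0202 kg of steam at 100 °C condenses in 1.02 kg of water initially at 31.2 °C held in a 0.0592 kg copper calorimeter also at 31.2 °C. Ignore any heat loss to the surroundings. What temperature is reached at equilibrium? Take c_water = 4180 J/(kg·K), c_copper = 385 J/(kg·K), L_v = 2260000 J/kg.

Net heat exchanged in the isolated system is zero:
steam→water at 100 °C releases m L_v = 0.0202·2260000 = 45652
  condensate cools 100→T: 0.0202·4180·(T − 100) = 84.44(T − 100)
  water warms: 1.02·4180·(T − 31.2) = 4263.6(T − 31.2)
  cup: 22.79(T − 31.2)
4370.8 T = 45652 + 8443.6 + 133735 = 187831
T ≈ 42.97 °C, under the boiling point, so the assumption holds.

T_f ≈ 43.0 °C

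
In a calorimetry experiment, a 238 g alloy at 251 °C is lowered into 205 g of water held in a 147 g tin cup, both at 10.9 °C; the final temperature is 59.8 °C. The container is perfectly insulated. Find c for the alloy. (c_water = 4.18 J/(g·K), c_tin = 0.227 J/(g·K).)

c ≈ 0.957 J/(g·K)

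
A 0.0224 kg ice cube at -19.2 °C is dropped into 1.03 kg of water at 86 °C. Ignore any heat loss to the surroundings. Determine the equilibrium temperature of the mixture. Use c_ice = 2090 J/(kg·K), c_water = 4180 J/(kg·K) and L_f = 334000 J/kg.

Energy conservation, ΣQ = 0:
ice -19.2→0 °C: 0.0224·2090·19.2 = 898.87
  melt ice: 0.0224·334000 = 7481.6
  meltwater 0→T: 0.0224·4180·T = 93.63 T
  water cools: 1.03·4180·(T − 86) = 4305.4(T − 86)
4399 T = 370264 − 8380.5 = 361884
T ≈ 82.26 °C — above 0 °C, consistent with complete melting.

T_f ≈ 82.3 °C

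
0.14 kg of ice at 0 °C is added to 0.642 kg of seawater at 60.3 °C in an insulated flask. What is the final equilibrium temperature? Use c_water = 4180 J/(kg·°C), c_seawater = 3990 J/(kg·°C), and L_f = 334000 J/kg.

T_f ≈ 34.2 °C

Heat gained plus heat lost sum to zero:
latent heat to melt: 0.14·334000 = 46760; warm the meltwater: 585.2 T; seawater cools: 0.642·3990·(T − 60.3) = 2561.6(T − 60.3)
3146.8 T = 154463 − 46760 = 107703
T ≈ 34.23 °C (positive, so assuming full melt was valid).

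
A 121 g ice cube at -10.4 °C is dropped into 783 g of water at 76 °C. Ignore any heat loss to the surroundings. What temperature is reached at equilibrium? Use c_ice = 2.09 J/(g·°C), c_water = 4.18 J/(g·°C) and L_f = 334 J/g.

T_f ≈ 54.4 °C

Conservation of energy gives ΣQ = 0:
ice -10.4→0 °C: 121×2.09×10.4 = 2630.1; fusion: m_ice L_f = 121×334 = 40414; warm the meltwater: 505.78 T; water cools: 783×4.18×(T − 76) = 3272.9(T − 76)
3778.7 T = 248743 − 43044 = 205699
T ≈ 54.44 °C (positive, so assuming full melt was valid).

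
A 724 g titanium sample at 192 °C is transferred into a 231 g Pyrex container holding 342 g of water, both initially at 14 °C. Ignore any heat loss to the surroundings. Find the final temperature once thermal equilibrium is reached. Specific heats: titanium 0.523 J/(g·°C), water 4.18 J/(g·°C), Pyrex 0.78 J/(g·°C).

Let T be the final temperature. ΣQ_i = 0:
724*0.523*(T − 192) + 342*4.18*(T − 14) + 231*0.78*(T − 14) = 0
378.65(T − 192) + 1429.6(T − 14) + 180.18(T − 14) = 0
(378.65 + 1429.6 + 180.18) T = 378.65*192 + 1429.6*14 + 180.18*14
T = 95238/1988.4 ≈ 47.90 °C

T_f ≈ 47.9 °C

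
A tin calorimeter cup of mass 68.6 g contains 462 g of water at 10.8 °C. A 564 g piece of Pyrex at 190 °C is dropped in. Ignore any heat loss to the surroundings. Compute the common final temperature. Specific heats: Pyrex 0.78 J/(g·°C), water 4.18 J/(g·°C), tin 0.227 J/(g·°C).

T_f ≈ 43.8 °C

T_f is the heat-capacity-weighted average of the initial temperatures:
T_f = (439.92·190 + 1931.2·10.8 + 15.57·10.8) / (439.92 + 1931.2 + 15.57)
    = 104610 / 2386.7 ≈ 43.83 °C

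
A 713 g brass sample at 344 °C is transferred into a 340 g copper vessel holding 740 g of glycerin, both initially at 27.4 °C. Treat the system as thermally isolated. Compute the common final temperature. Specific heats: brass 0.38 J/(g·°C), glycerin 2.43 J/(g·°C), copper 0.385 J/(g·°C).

Energy conservation, ΣQ = 0:
713×0.38×(T − 344) + 740×2.43×(T − 27.4) + 340×0.385×(T − 27.4) = 0
270.94(T − 344) + 1798.2(T − 27.4) + 130.9(T − 27.4) = 0
(270.94 + 1798.2 + 130.9) T = 270.94×344 + 1798.2×27.4 + 130.9×27.4
T = 146061/2200 ≈ 66.39 °C

T_f ≈ 66.4 °C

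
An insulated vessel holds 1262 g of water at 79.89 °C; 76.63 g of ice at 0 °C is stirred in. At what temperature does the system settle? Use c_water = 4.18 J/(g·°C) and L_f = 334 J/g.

Setting the total heat transfer to zero:
melt ice: 76.63×334 = 25594; meltwater 0→T: 76.63×4.18×T = 320.31 T; water: 5275.2(T − 79.89)
5595.5 T = 421433 − 25594 = 395838
T ≈ 70.74 °C (positive, so assuming full melt was valid).

T_f ≈ 70.7 °C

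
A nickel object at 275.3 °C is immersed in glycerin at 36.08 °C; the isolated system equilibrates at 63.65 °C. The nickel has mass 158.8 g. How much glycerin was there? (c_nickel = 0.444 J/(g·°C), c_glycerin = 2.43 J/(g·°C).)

Let T be the final temperature. ΣQ_i = 0:
158.8·0.444·(63.65 − 275.3) + m·2.43·(63.65 − 36.08) = 0
67 m = 14923
m = 14923/67 ≈ 222.7 g

m ≈ 223 g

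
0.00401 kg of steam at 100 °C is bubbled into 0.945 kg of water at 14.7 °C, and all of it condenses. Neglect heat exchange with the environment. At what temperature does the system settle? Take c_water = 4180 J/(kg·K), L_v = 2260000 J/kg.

T_f ≈ 17.3 °C

Energy balance with sensible and latent terms:
steam→water at 100 °C releases m L_v = 0.00401×2260000 = 9062.6
  condensed water 100 °C→T: 16.76(T − 100)
  original water: 3950.1(T − 14.7)
3966.9 T = 9062.6 + 1676.2 + 58066 = 68805
T ≈ 17.35 °C, under the boiling point, so the assumption holds.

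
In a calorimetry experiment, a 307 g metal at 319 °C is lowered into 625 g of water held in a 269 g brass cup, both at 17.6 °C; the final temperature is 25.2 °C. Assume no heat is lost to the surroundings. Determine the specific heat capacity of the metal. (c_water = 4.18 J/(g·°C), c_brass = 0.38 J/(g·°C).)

Let T be the final temperature. ΣQ_i = 0:
307·c·(25.2 − 319) + 625·4.18·(25.2 − 17.6) + 269·0.38·(25.2 − 17.6) = 0
-90197 c = -20632
c = -20632/-90197 ≈ 0.2287 J/(g·°C)

c ≈ 0.229 J/(g·°C)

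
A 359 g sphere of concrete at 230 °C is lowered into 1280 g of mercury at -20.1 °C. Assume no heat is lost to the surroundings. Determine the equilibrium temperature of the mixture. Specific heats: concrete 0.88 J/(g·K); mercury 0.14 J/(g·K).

T_f ≈ 139.5 °C

T_f is the heat-capacity-weighted average of the initial temperatures:
T_f = (315.92×230 + 179.2×(-20.1)) / (315.92 + 179.2)
    = 69060 / 495.12 ≈ 139.48 °C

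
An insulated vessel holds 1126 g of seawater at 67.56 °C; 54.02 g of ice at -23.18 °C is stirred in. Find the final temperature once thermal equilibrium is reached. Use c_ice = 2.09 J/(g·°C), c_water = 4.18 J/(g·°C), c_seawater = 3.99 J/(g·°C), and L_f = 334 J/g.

T_f ≈ 59.9 °C

Net heat exchanged in the isolated system is zero:
warm ice to 0 °C: 54.02×2.09×(0 − (-23.18)) = 2617.1; fusion: m_ice L_f = 54.02×334 = 18043; meltwater 0→T: 54.02×4.18×T = 225.8 T; seawater cools: 1126×3.99×(T − 67.56) = 4492.7(T − 67.56)
4718.5 T = 303530 − 20660 = 282870
T ≈ 59.95 °C. Since T > 0 °C, the all-ice-melts assumption holds.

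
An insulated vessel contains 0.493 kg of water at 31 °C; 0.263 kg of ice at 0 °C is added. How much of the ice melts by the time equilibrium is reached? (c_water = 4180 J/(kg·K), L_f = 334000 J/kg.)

Water can give up m c ΔT = 0.493·4180·31 = 63883 J before reaching 0 °C.
Fully melting the ice requires m_ice L_f = 0.263·334000 = 87842 J.
Since 63883 < 87842 J, not all the ice melts; equilibrium is at 0 °C.
Mass melted = 63883/334000 ≈ 0.1913 kg.

m_melted ≈ 0.191 kg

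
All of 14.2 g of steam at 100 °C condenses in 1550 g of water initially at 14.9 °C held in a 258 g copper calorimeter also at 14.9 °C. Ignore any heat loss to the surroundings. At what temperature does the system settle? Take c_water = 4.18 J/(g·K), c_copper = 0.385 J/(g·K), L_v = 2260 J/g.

Setting the total heat transfer to zero:
latent heat released on condensation: 14.2×2260 = 32092; condensate cools 100→T: 14.2×4.18×(T − 100) = 59.36(T − 100); water warms: 1550×4.18×(T − 14.9) = 6479(T − 14.9); cup: 99.33(T − 14.9)
6637.7 T = 32092 + 5935.6 + 98017 = 136045
T ≈ 20.50 °C — below 100 °C, confirming all the steam condensed.

T_f ≈ 20.5 °C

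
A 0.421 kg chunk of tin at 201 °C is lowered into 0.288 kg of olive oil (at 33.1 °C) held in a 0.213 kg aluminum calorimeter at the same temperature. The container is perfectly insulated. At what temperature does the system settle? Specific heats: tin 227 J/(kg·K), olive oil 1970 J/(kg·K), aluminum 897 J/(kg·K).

T_f ≈ 51.9 °C

Conservation of energy gives ΣQ = 0:
0.421*227*(T − 201) + 0.288*1970*(T − 33.1) + 0.213*897*(T − 33.1) = 0
853.99 T = 44313
T = 44313/853.99 ≈ 51.89 °C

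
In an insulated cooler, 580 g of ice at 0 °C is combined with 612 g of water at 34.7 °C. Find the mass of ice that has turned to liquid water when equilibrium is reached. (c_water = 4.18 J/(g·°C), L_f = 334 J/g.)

Cooling the water to 0 °C releases 612×4.18×34.7 = 88768 J.
Fully melting the ice requires m_ice L_f = 580×334 = 193720 J.
88768 J < 193720 J, so only part of the ice melts and the system sits at 0 °C.
m_melted×334 = 88768  ⇒  m_melted ≈ 265.8 g.

m_melted ≈ 266 g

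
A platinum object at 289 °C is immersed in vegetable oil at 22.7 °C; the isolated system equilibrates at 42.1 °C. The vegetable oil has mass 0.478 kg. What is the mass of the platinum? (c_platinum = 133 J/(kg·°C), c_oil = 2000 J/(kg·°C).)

|Q_platinum| = |Q_oil|:
m·133·(289 − 42.1) = 0.478·2000·(42.1 − 22.7)
32838 m = 18546  ⇒  m ≈ 0.5648 kg

m ≈ 0.565 kg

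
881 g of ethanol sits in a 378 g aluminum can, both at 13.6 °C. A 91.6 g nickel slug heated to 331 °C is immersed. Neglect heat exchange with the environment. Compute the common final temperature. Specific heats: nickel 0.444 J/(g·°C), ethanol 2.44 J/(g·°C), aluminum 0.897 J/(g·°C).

T_f ≈ 18.7 °C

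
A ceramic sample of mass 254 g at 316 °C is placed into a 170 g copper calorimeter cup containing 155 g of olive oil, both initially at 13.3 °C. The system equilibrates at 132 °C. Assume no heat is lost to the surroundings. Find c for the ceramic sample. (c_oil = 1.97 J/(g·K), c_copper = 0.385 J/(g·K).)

c ≈ 0.942 J/(g·K)

Taking heat into each body as positive, Σ m c ΔT = 0:
254×c×(132 − 316) + 155×1.97×(132 − 13.3) + 170×0.385×(132 − 13.3) = 0
-46736 c = -44014
c = -44014/-46736 ≈ 0.9418 J/(g·K)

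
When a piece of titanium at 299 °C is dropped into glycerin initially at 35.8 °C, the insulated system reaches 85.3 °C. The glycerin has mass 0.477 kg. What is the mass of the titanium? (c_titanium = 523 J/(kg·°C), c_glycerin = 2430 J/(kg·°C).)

m ≈ 0.513 kg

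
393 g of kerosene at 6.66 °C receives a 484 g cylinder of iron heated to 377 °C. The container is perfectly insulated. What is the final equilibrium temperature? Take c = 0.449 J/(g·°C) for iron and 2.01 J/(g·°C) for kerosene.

T_f ≈ 86.6 °C

Let T be the final temperature. ΣQ_i = 0:
484*0.449*(T − 377) + 393*2.01*(T − 6.66) = 0
1007.2 T = 87189
T ≈ 86.56 °C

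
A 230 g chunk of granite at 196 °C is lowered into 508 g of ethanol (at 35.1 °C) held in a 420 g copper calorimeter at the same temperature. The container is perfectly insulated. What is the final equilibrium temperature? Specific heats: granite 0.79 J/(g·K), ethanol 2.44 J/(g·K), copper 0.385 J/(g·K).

T_f is the heat-capacity-weighted average of the initial temperatures:
T_f = (181.7*196 + 1239.5*35.1 + 161.7*35.1) / (181.7 + 1239.5 + 161.7)
    = 84796 / 1582.9 ≈ 53.57 °C

T_f ≈ 53.6 °C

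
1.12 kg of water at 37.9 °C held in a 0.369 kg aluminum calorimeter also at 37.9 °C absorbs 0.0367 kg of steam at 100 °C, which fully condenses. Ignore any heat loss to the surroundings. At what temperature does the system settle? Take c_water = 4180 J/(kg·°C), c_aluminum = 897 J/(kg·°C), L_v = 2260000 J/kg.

Net heat exchanged in the isolated system is zero:
steam→water at 100 °C releases m L_v = 0.0367×2260000 = 82942
  condensate cools 100→T: 0.0367×4180×(T − 100) = 153.41(T − 100)
  water warms: 1.12×4180×(T − 37.9) = 4681.6(T − 37.9)
  cup: 330.99(T − 37.9)
5166 T = 82942 + 15341 + 189977 = 288260
T ≈ 55.80 °C (< 100 °C, so full condensation is consistent).

T_f ≈ 55.8 °C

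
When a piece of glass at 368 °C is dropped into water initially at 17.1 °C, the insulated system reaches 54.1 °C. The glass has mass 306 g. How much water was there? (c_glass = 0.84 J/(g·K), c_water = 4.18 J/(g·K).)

|Q_glass| = |Q_water|:
306·0.84·(368 − 54.1) = m·4.18·(54.1 − 17.1)
154.66 m = 80685  ⇒  m ≈ 521.7 g

m ≈ 522 g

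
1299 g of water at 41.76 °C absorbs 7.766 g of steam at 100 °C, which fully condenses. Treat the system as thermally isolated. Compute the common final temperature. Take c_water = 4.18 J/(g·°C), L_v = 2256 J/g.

Conservation of energy gives ΣQ = 0:
steam→water at 100 °C releases m L_v = 7.766·2256 = 17520; condensate cools 100→T: 7.766·4.18·(T − 100) = 32.46(T − 100); water warms: 1299·4.18·(T − 41.76) = 5429.8(T − 41.76)
5462.3 T = 17520 + 3246.2 + 226749 = 247516
T ≈ 45.31 °C, under the boiling point, so the assumption holds.

T_f ≈ 45.3 °C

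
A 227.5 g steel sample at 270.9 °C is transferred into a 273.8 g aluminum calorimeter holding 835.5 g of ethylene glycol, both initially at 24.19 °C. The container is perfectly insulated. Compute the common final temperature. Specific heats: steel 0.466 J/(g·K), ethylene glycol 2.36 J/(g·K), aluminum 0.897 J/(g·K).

With ΣQ=0 the equilibrium temperature is the m·c-weighted mean:
T_f = (106.02·270.9 + 1971.8·24.19 + 245.6·24.19) / (106.02 + 1971.8 + 245.6)
    = 82358 / 2323.4 ≈ 35.45 °C

T_f ≈ 35.4 °C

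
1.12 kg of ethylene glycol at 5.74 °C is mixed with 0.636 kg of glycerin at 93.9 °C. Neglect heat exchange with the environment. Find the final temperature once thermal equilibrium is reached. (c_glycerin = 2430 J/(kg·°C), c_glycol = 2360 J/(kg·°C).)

T_f ≈ 38.3 °C

T_f is the heat-capacity-weighted average of the initial temperatures:
T_f = (1545.5×93.9 + 2643.2×5.74) / (1545.5 + 2643.2)
    = 160293 / 4188.7 ≈ 38.27 °C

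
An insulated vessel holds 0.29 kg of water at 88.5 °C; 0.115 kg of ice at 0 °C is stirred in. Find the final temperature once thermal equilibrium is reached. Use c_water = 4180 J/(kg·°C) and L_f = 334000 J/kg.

T_f ≈ 40.7 °C

Energy balance with sensible and latent terms:
latent heat to melt: 0.115·334000 = 38410; meltwater 0→T: 0.115·4180·T = 480.7 T; water cools: 0.29·4180·(T − 88.5) = 1212.2(T − 88.5)
1692.9 T = 107280 − 38410 = 68870
T ≈ 40.68 °C (positive, so assuming full melt was valid).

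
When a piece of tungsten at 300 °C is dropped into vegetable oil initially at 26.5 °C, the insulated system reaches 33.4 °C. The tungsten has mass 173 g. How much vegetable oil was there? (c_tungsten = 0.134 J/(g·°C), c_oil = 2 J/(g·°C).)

m ≈ 448 g

Setting the total heat transfer to zero:
173×0.134×(33.4 − 300) + m×2×(33.4 − 26.5) = 0
13.8 m = 6180.3
m = 6180.3/13.8 ≈ 447.8 g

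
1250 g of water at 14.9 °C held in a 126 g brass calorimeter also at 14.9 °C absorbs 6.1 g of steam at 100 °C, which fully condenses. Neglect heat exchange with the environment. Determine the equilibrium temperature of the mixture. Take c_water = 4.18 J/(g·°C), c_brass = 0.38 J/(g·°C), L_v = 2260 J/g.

T_f ≈ 17.9 °C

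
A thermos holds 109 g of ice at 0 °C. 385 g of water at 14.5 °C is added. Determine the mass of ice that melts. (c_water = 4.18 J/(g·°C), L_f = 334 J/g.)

m_melted ≈ 69.9 g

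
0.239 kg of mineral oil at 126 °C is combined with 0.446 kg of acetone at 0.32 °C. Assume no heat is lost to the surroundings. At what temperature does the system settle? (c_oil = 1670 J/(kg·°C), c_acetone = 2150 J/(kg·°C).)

T_f ≈ 37.3 °C

T_f = Σ m_i c_i T_i / Σ m_i c_i:
T_f = (399.13*126 + 958.9*0.32) / (399.13 + 958.9)
    = 50597 / 1358 ≈ 37.26 °C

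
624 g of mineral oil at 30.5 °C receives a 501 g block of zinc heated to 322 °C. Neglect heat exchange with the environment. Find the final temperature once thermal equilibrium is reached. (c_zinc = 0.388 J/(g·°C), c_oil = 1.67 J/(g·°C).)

T_f ≈ 76.3 °C

Setting the total heat transfer to zero:
501×0.388×(T − 322) + 624×1.67×(T − 30.5) = 0
194.39(T − 322) + 1042.1(T − 30.5) = 0
(194.39 + 1042.1) T = 194.39×322 + 1042.1×30.5
T = 94376/1236.5 ≈ 76.33 °C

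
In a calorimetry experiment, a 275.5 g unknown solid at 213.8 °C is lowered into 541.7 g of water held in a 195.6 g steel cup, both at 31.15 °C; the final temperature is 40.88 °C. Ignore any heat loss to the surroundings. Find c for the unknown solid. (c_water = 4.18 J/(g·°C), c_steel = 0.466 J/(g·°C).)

Taking heat into each body as positive, Σ m c ΔT = 0:
275.5×c×(40.88 − 213.8) + 541.7×4.18×(40.88 − 31.15) + 195.6×0.466×(40.88 − 31.15) = 0
-47639 c = -22919
c = -22919/-47639 ≈ 0.4811 J/(g·°C)

c ≈ 0.481 J/(g·°C)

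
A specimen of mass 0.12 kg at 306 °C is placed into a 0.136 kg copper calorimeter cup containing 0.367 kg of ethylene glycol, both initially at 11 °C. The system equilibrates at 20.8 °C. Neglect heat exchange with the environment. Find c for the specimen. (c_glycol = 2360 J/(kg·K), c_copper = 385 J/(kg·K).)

c ≈ 263 J/(kg·K)

Conservation of energy gives ΣQ = 0:
0.12×c×(20.8 − 306) + 0.367×2360×(20.8 − 11) + 0.136×385×(20.8 − 11) = 0
-34.22 c = -9001.1
c = -9001.1/-34.22 ≈ 263 J/(kg·K)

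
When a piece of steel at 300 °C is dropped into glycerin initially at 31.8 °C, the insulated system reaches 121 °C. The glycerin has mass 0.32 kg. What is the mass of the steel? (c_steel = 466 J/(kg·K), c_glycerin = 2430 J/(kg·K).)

m ≈ 0.832 kg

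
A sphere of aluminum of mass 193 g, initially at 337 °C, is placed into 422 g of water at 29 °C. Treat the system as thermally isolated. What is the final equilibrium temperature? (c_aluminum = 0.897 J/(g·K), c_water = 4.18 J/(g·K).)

Net heat exchanged in the isolated system is zero:
193·0.897·(T − 337) + 422·4.18·(T − 29) = 0
1937.1 T = 109497
T = 109497 / 1937.1 = 56.5 °C

T_f ≈ 56.5 °C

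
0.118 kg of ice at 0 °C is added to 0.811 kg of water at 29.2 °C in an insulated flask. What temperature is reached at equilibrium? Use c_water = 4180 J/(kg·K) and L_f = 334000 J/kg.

Energy conservation, ΣQ = 0:
fusion: m_ice L_f = 0.118·334000 = 39412
  meltwater 0→T: 0.118·4180·T = 493.24 T
  water cools: 0.811·4180·(T − 29.2) = 3390(T − 29.2)
3883.2 T = 98987 − 39412 = 59575
T ≈ 15.34 °C. Since T > 0 °C, the all-ice-melts assumption holds.

T_f ≈ 15.3 °C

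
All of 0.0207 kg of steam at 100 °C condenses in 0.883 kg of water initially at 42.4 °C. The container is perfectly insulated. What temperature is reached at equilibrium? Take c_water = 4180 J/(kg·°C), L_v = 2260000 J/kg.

Setting the total heat transfer to zero:
condense steam: −0.0207×2260000 = −46782
  condensed water 100 °C→T: 86.53(T − 100)
  original water: 3690.9(T − 42.4)
3777.5 T = 46782 + 8652.6 + 156496 = 211930
T ≈ 56.10 °C, under the boiling point, so the assumption holds.

T_f ≈ 56.1 °C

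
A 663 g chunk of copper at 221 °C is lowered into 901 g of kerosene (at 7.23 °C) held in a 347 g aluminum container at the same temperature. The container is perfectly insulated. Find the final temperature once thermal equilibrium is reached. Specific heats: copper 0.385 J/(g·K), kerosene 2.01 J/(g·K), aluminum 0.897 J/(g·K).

T_f ≈ 30.2 °C

Setting the total heat transfer to zero:
663×0.385×(T − 221) + 901×2.01×(T − 7.23) + 347×0.897×(T − 7.23) = 0
(255.25 + 1811 + 311.26) T = 255.25×221 + 1811×7.23 + 311.26×7.23
T = 71755 / 2377.5 = 30.2 °C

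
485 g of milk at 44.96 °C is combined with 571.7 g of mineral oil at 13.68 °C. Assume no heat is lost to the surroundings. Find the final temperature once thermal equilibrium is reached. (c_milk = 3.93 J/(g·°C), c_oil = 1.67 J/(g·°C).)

T_f ≈ 34.5 °C

With ΣQ=0 the equilibrium temperature is the m·c-weighted mean:
T_f = (1906.1·44.96 + 954.74·13.68) / (1906.1 + 954.74)
    = 98757 / 2860.8 ≈ 34.52 °C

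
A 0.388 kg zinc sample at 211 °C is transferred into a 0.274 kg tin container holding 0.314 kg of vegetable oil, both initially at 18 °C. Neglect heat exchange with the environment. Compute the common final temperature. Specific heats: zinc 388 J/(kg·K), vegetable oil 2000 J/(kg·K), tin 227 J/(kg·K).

T_f ≈ 52.6 °C

Setting the total heat transfer to zero:
0.388×388×(T − 211) + 0.314×2000×(T − 18) + 0.274×227×(T − 18) = 0
150.54(T − 211) + 628(T − 18) + 62.2(T − 18) = 0
840.74 T = 44188
T = 44188/840.74 ≈ 52.56 °C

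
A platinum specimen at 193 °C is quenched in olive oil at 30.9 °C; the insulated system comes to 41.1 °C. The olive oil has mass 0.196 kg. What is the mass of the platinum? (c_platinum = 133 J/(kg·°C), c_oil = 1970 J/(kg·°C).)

m ≈ 0.195 kg

Heat lost by the platinum = heat gained by the oil:
m·133·(193 − 41.1) = 0.196·1970·(41.1 − 30.9)
20203 m = 3938.4  ⇒  m ≈ 0.1949 kg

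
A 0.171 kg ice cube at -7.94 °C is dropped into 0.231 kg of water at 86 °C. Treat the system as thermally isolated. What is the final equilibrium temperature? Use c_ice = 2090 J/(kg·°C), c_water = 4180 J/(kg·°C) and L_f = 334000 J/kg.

Energy balance with sensible and latent terms:
ice -7.94→0 °C: 0.171×2090×7.94 = 2837.7; latent heat to melt: 0.171×334000 = 57114; warm the meltwater: 714.78 T; water: 965.58(T − 86)
1680.4 T = 83040 − 59952 = 23088
T ≈ 13.74 °C. Since T > 0 °C, the all-ice-melts assumption holds.

T_f ≈ 13.7 °C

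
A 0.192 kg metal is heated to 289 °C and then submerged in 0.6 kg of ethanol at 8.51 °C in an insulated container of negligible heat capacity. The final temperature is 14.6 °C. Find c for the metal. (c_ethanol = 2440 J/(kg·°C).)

c ≈ 169 J/(kg·°C)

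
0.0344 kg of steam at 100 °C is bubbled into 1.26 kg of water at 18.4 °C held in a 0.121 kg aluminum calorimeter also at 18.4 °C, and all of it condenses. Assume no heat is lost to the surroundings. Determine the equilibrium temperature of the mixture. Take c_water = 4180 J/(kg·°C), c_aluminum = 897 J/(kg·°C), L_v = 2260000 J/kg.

T_f ≈ 34.6 °C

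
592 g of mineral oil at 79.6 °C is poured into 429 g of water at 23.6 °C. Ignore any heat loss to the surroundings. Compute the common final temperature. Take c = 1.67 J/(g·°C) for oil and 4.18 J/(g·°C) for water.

T_f ≈ 43.5 °C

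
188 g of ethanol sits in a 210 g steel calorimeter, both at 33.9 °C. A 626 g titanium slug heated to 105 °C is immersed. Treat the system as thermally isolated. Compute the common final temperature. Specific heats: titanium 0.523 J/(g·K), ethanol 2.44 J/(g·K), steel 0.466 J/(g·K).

T_f = Σ m_i c_i T_i / Σ m_i c_i:
T_f = (327.4×105 + 458.72×33.9 + 97.86×33.9) / (327.4 + 458.72 + 97.86)
    = 53245 / 883.98 ≈ 60.23 °C

T_f ≈ 60.2 °C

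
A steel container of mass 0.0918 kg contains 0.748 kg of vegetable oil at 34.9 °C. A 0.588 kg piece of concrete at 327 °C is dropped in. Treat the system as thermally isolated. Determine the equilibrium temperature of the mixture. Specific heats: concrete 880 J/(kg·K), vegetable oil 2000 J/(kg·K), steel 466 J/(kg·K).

Heat gained plus heat lost sum to zero:
0.588×880×(T − 327) + 0.748×2000×(T − 34.9) + 0.0918×466×(T − 34.9) = 0
517.44(T − 327) + 1496(T − 34.9) + 42.78(T − 34.9) = 0
(517.44 + 1496 + 42.78) T = 517.44×327 + 1496×34.9 + 42.78×34.9
T ≈ 108.41 °C

T_f ≈ 108.4 °C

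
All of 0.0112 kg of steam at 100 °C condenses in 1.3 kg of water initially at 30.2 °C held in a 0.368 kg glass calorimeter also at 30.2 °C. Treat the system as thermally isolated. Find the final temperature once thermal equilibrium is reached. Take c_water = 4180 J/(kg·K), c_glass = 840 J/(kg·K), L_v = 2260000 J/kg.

T_f ≈ 35.1 °C

Taking heat into each body as positive, Σ m c ΔT = 0:
latent heat released on condensation: 0.0112·2260000 = 25312
  condensate cools 100→T: 0.0112·4180·(T − 100) = 46.82(T − 100)
  original water: 5434(T − 30.2)
  cup: 309.12(T − 30.2)
5789.9 T = 25312 + 4681.6 + 173442 = 203436
T ≈ 35.14 °C — below 100 °C, confirming all the steam condensed.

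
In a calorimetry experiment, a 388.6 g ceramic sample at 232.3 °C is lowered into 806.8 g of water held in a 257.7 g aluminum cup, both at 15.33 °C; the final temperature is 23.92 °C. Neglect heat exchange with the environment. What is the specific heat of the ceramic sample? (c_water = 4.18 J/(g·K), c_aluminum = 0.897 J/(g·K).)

Conservation of energy gives ΣQ = 0:
388.6×c×(23.92 − 232.3) + 806.8×4.18×(23.92 − 15.33) + 257.7×0.897×(23.92 − 15.33) = 0
-80976 c = -30955
c = -30955/-80976 ≈ 0.3823 J/(g·K)

c ≈ 0.382 J/(g·K)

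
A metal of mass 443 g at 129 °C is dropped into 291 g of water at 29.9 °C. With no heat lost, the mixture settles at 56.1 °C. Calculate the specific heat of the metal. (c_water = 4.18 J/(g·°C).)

c ≈ 0.987 J/(g·°C)

Conservation of energy gives ΣQ = 0:
443·c·(56.1 − 129) + 291·4.18·(56.1 − 29.9) = 0
-32295 c = -31869
c = -31869/-32295 ≈ 0.9868 J/(g·°C)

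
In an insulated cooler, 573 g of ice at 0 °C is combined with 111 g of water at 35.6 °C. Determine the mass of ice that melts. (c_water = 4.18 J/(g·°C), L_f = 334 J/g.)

m_melted ≈ 49.5 g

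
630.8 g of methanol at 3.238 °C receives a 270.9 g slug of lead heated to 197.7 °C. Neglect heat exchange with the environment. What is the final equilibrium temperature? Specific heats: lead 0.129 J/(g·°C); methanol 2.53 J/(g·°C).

T_f ≈ 7.4 °C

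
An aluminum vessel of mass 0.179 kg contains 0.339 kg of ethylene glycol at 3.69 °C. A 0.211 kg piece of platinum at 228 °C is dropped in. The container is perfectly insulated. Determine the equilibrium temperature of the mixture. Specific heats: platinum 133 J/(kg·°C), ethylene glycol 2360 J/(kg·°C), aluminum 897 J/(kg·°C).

T_f ≈ 10.1 °C

Heat gained plus heat lost sum to zero:
0.211*133*(T − 228) + 0.339*2360*(T − 3.69) + 0.179*897*(T − 3.69) = 0
(28.06 + 800.04 + 160.56) T = 28.06*228 + 800.04*3.69 + 160.56*3.69
T = 9943/988.67 ≈ 10.06 °C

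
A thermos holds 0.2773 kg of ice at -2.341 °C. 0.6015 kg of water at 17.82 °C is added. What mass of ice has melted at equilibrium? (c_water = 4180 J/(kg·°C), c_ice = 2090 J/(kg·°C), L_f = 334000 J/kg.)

Heat available from the water dropping to 0 °C: 0.6015×4180×17.82 = 44804 J.
Warming the ice to 0 °C takes 0.2773×2090×2.341 = 1356.7 J, leaving 43448 J for melting.
Melting all 0.2773 kg of ice would need 0.2773×334000 = 92618 J.
43448 J < 92618 J, so only part of the ice melts and the system sits at 0 °C.
m_melt = 43448 / L_f = 0.1301 kg.

m_melted ≈ 0.13 kg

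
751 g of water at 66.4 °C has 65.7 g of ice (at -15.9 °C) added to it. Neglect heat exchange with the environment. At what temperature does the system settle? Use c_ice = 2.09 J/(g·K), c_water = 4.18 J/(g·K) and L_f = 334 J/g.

T_f ≈ 54.0 °C

Taking heat into each body as positive, Σ m c ΔT = 0:
warm ice to 0 °C: 65.7·2.09·(0 − (-15.9)) = 2183.3
  latent heat to melt: 65.7·334 = 21944
  meltwater 0→T: 65.7·4.18·T = 274.63 T
  water: 3139.2(T − 66.4)
3413.8 T = 208442 − 24127 = 184314
T ≈ 53.99 °C. Since T > 0 °C, the all-ice-melts assumption holds.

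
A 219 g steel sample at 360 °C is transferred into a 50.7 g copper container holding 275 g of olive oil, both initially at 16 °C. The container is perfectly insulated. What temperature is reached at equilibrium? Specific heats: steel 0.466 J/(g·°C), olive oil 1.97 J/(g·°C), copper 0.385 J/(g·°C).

Net heat exchanged in the isolated system is zero:
219*0.466*(T − 360) + 275*1.97*(T − 16) + 50.7*0.385*(T − 16) = 0
663.32 T = 45720
T = 45720 / 663.32 = 68.9 °C

T_f ≈ 68.9 °C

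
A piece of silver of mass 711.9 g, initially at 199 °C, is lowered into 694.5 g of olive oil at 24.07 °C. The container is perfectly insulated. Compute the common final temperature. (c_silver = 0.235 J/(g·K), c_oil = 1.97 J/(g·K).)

T_f ≈ 43.1 °C

Net heat exchanged in the isolated system is zero:
711.9×0.235×(T − 199) + 694.5×1.97×(T − 24.07) = 0
1535.5 T = 66224
T = 66224/1535.5 ≈ 43.13 °C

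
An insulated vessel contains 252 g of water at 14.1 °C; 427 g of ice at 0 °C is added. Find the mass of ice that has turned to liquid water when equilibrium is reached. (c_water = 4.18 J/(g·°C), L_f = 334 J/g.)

Heat available from the water dropping to 0 °C: 252·4.18·14.1 = 14852 J.
To melt every bit of ice: 427·334 = 142618 J.
14852 J < 142618 J, so only part of the ice melts and the system sits at 0 °C.
m_melt = 14852 / L_f = 44.47 g.

m_melted ≈ 44.5 g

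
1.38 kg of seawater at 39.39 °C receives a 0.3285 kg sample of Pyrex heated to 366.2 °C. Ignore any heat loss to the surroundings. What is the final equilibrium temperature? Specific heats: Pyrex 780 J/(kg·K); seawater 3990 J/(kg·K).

T_f ≈ 53.9 °C

Setting the total heat transfer to zero:
0.3285*780*(T − 366.2) + 1.38*3990*(T − 39.39) = 0
5762.4 T = 310721
T = 310721 / 5762.4 = 53.9 °C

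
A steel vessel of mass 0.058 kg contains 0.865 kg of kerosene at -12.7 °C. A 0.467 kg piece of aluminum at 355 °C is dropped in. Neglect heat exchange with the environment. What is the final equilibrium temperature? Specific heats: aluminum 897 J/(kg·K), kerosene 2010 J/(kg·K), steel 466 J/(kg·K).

Setting the total heat transfer to zero:
0.467×897×(T − 355) + 0.865×2010×(T − (-12.7)) + 0.058×466×(T − (-12.7)) = 0
2184.6 T = 126285
T = 126285/2184.6 ≈ 57.81 °C

T_f ≈ 57.8 °C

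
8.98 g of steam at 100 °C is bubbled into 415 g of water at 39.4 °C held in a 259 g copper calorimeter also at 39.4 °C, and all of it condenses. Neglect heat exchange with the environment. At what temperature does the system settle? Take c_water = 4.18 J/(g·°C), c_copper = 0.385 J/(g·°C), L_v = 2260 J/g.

T_f ≈ 51.5 °C

Setting the total heat transfer to zero:
condense steam: −8.98×2260 = −20295
  condensed water 100 °C→T: 37.54(T − 100)
  water warms: 415×4.18×(T − 39.4) = 1734.7(T − 39.4)
  cup: 99.72(T − 39.4)
1872 T = 20295 + 3753.6 + 72276 = 96324
T ≈ 51.46 °C, under the boiling point, so the assumption holds.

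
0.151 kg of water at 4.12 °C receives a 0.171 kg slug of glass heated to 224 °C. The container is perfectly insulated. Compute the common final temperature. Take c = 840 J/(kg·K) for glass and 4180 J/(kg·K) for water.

T_f ≈ 44.9 °C

Heat gained plus heat lost sum to zero:
0.171×840×(T − 224) + 0.151×4180×(T − 4.12) = 0
143.64(T − 224) + 631.18(T − 4.12) = 0
774.82 T = 34776
T = 34776/774.82 ≈ 44.88 °C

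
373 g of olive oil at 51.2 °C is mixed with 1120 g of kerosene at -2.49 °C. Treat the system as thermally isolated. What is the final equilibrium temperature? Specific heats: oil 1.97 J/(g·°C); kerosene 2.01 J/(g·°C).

|Q_oil| = |Q_kerosene|:
373×1.97×(51.2 − T) = 1120×2.01×(T − (-2.49))
734.81(51.2 − T) = 2251.2(T − (-2.49))
2986 T = 32017  ⇒  T ≈ 10.72 °C

T_f ≈ 10.7 °C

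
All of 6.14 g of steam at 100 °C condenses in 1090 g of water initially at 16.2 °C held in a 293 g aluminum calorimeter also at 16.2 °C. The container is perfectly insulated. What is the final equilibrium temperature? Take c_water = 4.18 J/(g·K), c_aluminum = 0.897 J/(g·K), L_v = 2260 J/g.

Sum of m c ΔT and latent-heat terms is zero:
condense steam: −6.14×2260 = −13876; condensed water 100 °C→T: 25.67(T − 100); water warms: 1090×4.18×(T − 16.2) = 4556.2(T − 16.2); aluminum cup: 293×0.897×(T − 16.2) = 262.82(T − 16.2)
4844.7 T = 13876 + 2566.5 + 78068 = 94511
T ≈ 19.51 °C — below 100 °C, confirming all the steam condensed.

T_f ≈ 19.5 °C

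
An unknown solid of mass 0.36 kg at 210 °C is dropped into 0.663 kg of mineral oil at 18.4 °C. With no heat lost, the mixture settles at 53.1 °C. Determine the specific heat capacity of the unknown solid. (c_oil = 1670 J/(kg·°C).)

Heat lost by the unknown solid = heat gained by the oil:
0.36×c×(210 − 53.1) = 0.663×1670×(53.1 − 18.4)
56.48 c = 38420  ⇒  c ≈ 680.2 J/(kg·°C)

c ≈ 680 J/(kg·°C)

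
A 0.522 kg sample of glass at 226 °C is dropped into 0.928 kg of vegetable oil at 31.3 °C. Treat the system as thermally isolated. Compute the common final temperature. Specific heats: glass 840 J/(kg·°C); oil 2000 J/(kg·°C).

Setting the total heat transfer to zero:
0.522*840*(T − 226) + 0.928*2000*(T − 31.3) = 0
438.48(T − 226) + 1856(T − 31.3) = 0
2294.5 T = 157189
T = 157189/2294.5 ≈ 68.51 °C

T_f ≈ 68.5 °C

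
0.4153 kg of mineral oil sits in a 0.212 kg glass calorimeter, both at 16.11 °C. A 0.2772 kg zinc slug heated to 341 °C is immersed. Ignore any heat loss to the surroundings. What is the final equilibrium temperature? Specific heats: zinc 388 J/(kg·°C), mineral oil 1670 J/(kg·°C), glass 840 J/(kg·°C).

T_f ≈ 51.8 °C

T_f is the heat-capacity-weighted average of the initial temperatures:
T_f = (107.55·341 + 693.55·16.11 + 178.08·16.11) / (107.55 + 693.55 + 178.08)
    = 50718 / 979.18 ≈ 51.80 °C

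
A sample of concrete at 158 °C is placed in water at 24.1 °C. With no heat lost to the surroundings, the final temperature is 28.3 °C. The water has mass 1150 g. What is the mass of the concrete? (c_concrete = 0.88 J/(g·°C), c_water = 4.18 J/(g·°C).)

|Q_concrete| = |Q_water|:
m×0.88×(158 − 28.3) = 1150×4.18×(28.3 − 24.1)
114.14 m = 20189  ⇒  m ≈ 176.9 g

m ≈ 177 g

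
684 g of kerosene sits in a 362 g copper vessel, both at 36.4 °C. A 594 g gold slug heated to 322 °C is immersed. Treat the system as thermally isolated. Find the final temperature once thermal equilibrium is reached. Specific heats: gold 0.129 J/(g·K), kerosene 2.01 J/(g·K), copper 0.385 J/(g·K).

T_f = Σ m_i c_i T_i / Σ m_i c_i:
T_f = (76.63·322 + 1374.8·36.4 + 139.37·36.4) / (76.63 + 1374.8 + 139.37)
    = 79791 / 1590.8 ≈ 50.16 °C

T_f ≈ 50.2 °C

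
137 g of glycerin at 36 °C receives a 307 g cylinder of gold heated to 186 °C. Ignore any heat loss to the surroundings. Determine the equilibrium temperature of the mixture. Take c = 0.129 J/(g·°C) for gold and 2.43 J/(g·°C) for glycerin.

With ΣQ=0 the equilibrium temperature is the m·c-weighted mean:
T_f = (39.6×186 + 332.91×36) / (39.6 + 332.91)
    = 19351 / 372.51 ≈ 51.95 °C

T_f ≈ 51.9 °C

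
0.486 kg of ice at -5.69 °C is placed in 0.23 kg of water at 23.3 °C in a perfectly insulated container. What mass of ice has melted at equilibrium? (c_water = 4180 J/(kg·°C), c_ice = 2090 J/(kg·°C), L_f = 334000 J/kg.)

m_melted ≈ 0.0498 kg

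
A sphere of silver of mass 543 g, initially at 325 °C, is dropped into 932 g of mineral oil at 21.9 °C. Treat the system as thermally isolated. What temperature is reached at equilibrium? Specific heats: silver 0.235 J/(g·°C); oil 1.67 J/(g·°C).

Let T be the final temperature. ΣQ_i = 0:
543*0.235*(T − 325) + 932*1.67*(T − 21.9) = 0
(127.6 + 1556.4) T = 127.6*325 + 1556.4*21.9
T = 75558/1684 ≈ 44.87 °C

T_f ≈ 44.9 °C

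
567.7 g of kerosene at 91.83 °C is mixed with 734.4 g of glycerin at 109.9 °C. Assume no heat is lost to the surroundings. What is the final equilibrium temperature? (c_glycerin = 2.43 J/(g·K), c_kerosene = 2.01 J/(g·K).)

T_f ≈ 102.9 °C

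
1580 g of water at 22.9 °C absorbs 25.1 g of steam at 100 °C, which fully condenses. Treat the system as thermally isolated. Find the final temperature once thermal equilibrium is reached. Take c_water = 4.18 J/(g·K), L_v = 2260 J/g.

Heat gained plus heat lost sum to zero:
steam→water at 100 °C releases m L_v = 25.1·2260 = 56726; condensed water 100 °C→T: 104.92(T − 100); original water: 6604.4(T − 22.9)
6709.3 T = 56726 + 10492 + 151241 = 218459
T ≈ 32.56 °C, under the boiling point, so the assumption holds.

T_f ≈ 32.6 °C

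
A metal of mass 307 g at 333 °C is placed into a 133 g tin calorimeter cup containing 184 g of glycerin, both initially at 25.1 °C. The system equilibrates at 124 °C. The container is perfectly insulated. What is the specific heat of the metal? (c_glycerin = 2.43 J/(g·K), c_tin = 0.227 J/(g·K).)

c ≈ 0.736 J/(g·K)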